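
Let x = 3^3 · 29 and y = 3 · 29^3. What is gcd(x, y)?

min exponent per shared prime: 3 · 29 = 87

87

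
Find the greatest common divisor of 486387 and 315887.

486387 = 3² · 11 · 17³
315887 = 11 · 13 · 47²
Common: 11 = 11

11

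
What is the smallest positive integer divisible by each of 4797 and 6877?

2537613

gcd first: 6877 = 1·4797 + 2080; 4797 = 2·2080 + 637; 2080 = 3·637 + 169; 637 = 3·169 + 130; 169 = 1·130 + 39; 130 = 3·39 + 13; 39 = 3·13 + 0 → gcd = 13
lcm = 4797·6877/gcd = 32988969/13 = 2537613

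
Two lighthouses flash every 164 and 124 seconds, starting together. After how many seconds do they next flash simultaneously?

5084

gcd first: 164 = 1·124 + 40; 124 = 3·40 + 4; 40 = 10·4 + 0 → gcd = 4
lcm = 164·124/gcd = 20336/4 = 5084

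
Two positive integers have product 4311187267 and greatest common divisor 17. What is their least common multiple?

Since gcd(m,n)·lcm(m,n) = mn, lcm = 4311187267/17 = 253599251.

253599251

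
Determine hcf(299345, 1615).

299345 = 5 · 19 · 23 · 137
1615 = 5 · 17 · 19
Common: 5 · 19 = 95

95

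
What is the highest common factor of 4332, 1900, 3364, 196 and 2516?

4

gcd(4332, 1900): 4332 = 2·1900 + 532; 1900 = 3·532 + 304; 532 = 1·304 + 228; 304 = 1·228 + 76; 228 = 3·76 + 0 → 76
gcd(76, 3364): 3364 = 44·76 + 20; 76 = 3·20 + 16; 20 = 1·16 + 4; 16 = 4·4 + 0 → 4
gcd(4, 196): 196 = 49·4 + 0 → 4
gcd(4, 2516): 2516 = 629·4 + 0 → 4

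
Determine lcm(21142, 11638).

11184118

gcd first: 21142 = 1·11638 + 9504; 11638 = 1·9504 + 2134; 9504 = 4·2134 + 968; 2134 = 2·968 + 198; 968 = 4·198 + 176; 198 = 1·176 + 22; 176 = 8·22 + 0 → gcd = 22
lcm = 21142·11638/gcd = 246050596/22 = 11184118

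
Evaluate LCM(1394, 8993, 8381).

1394 = 2 · 17 · 41; 8993 = 17 · 23²; 8381 = 17² · 29
lcm takes max exponent of each prime: 2 · 17² · 23² · 29 · 41 = 363551018

363551018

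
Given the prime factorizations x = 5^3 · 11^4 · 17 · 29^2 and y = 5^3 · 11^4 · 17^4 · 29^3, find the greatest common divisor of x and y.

min exponent per shared prime: 5^3 · 11^4 · 17 · 29^2 = 26165297125

26165297125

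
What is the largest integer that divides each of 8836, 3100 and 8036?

4

8836 = 2² · 47²; 3100 = 2² · 5² · 31; 8036 = 2² · 7² · 41
gcd takes min exponent of each prime: 2² = 4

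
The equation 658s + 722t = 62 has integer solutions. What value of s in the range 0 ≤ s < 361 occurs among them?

gcd(658, 722) = 2 (Euclid: 722 = 1·658 + 64; 658 = 10·64 + 18; 64 = 3·18 + 10; 18 = 1·10 + 8; 10 = 1·8 + 2; 8 = 4·2 + 0), and 2 | 62.
Extended Euclid: 658·(-79) + 722·(72) = 2. Scale by 31: s₀ = -2449.
General solution s = s₀ + 361k; reducing mod 361 gives s = 78 (and t = -71).

78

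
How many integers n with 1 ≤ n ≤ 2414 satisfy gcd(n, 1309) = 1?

1771

Prime factors of 1309: 7, 11, 17. Count integers ≤ 2414 divisible by none of them.
By inclusion–exclusion: 2414 − ⌊2414/7⌋ − ⌊2414/11⌋ − ⌊2414/17⌋ + ⌊2414/77⌋ + ⌊2414/119⌋ + ⌊2414/187⌋ − ⌊2414/1309⌋ = 1771.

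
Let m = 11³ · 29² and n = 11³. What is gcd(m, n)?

min exponent per shared prime: 11³ = 1331

1331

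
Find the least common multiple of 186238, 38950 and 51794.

8972015650

186238 = 2 · 13² · 19 · 29; 38950 = 2 · 5² · 19 · 41; 51794 = 2 · 19 · 29 · 47
lcm takes max exponent of each prime: 2 · 5² · 13² · 19 · 29 · 41 · 47 = 8972015650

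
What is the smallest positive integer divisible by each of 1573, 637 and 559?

1573 = 11² · 13; 637 = 7² · 13; 559 = 13 · 43
lcm takes max exponent of each prime: 7² · 11² · 13 · 43 = 3314311

3314311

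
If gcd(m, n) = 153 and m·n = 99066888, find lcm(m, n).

647496

gcd·lcm = product, so lcm = 99066888/153 = 647496.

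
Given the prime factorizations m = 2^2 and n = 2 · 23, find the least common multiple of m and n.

92

max exponent per prime: 2^2 · 23 = 92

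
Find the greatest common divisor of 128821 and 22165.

11

Euclid: 128821 = 5·22165 + 17996; 22165 = 1·17996 + 4169; 17996 = 4·4169 + 1320; 4169 = 3·1320 + 209; 1320 = 6·209 + 66; 209 = 3·66 + 11; 66 = 6·11 + 0. Last nonzero remainder: 11.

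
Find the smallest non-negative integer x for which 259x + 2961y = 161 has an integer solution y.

275

Euclid: 2961 = 11·259 + 112; 259 = 2·112 + 35; 112 = 3·35 + 7; 35 = 5·7 + 0 → gcd = 7; 161 = 7·23.
Back-substitution yields 259·(-80) + 2961·(7) = 7, so one solution is x = -80·23 = -1840, y = 7·23 = 161.
Solutions in x differ by 2961/7 = 423; the one in [0, 423) is -1840 mod 423 = 275.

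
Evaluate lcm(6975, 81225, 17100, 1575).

lcm(6975, 81225) = 6975·81225/gcd = 566544375/225 = 2517975
lcm(2517975, 17100) = 2517975·17100/gcd = 43057372500/4275 = 10071900
lcm(10071900, 1575) = 10071900·1575/gcd = 15863242500/225 = 70503300

70503300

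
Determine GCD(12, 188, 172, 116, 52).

12 = 2² · 3; 188 = 2² · 47; 172 = 2² · 43; 116 = 2² · 29; 52 = 2² · 13
gcd takes min exponent of each prime: 2² = 4

4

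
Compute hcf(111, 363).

3

Euclid: 363 = 3·111 + 30; 111 = 3·30 + 21; 30 = 1·21 + 9; 21 = 2·9 + 3; 9 = 3·3 + 0. Last nonzero remainder: 3.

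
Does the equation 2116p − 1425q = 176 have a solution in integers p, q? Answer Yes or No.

By Bézout, 2116p − 1425q = 176 has integer solutions iff gcd(2116, 1425) | 176.
Euclid: 2116 = 1·1425 + 691; 1425 = 2·691 + 43; 691 = 16·43 + 3; 43 = 14·3 + 1; 3 = 3·1 + 0. gcd = 1; 176 mod 1 = 0. Yes.

Yes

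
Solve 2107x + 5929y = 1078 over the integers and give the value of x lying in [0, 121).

99

Reduce mod 5929: 2107x ≡ 1078 (mod 5929). With g = gcd(2107, 5929) = 49 dividing 1078, divide through: 43x ≡ 22 (mod 121).
Since gcd(43, 121) = 1, x ≡ 22·(43)⁻¹ ≡ 99 (mod 121). Smallest non-negative: 99.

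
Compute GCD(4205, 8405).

5

Euclid: 8405 = 1·4205 + 4200; 4205 = 1·4200 + 5; 4200 = 840·5 + 0. Last nonzero remainder: 5.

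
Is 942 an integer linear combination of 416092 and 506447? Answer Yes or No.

gcd(416092, 506447): 506447 = 1·416092 + 90355; 416092 = 4·90355 + 54672; 90355 = 1·54672 + 35683; 54672 = 1·35683 + 18989; 35683 = 1·18989 + 16694; 18989 = 1·16694 + 2295; 16694 = 7·2295 + 629; 2295 = 3·629 + 408; 629 = 1·408 + 221; 408 = 1·221 + 187; 221 = 1·187 + 34; 187 = 5·34 + 17; 34 = 2·17 + 0 → 17
17 does not divide 942, so a solution does not exist.

No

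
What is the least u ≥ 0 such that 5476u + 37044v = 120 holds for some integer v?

7536

Euclid: 37044 = 6·5476 + 4188; 5476 = 1·4188 + 1288; 4188 = 3·1288 + 324; 1288 = 3·324 + 316; 324 = 1·316 + 8; 316 = 39·8 + 4; 8 = 2·4 + 0 → gcd = 4; 120 = 4·30.
Back-substitution yields 5476·(4573) + 37044·(-676) = 4, so one solution is u = 4573·30 = 137190, v = -676·30 = -20280.
Solutions in u differ by 37044/4 = 9261; the one in [0, 9261) is 137190 mod 9261 = 7536.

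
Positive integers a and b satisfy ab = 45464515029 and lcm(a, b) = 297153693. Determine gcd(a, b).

153

From gcd × lcm = ab: gcd = 45464515029 / 297153693 = 153.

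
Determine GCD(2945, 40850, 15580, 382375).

gcd(2945, 40850): 40850 = 13·2945 + 2565; 2945 = 1·2565 + 380; 2565 = 6·380 + 285; 380 = 1·285 + 95; 285 = 3·95 + 0 → 95
gcd(95, 15580): 15580 = 164·95 + 0 → 95
gcd(95, 382375): 382375 = 4025·95 + 0 → 95

95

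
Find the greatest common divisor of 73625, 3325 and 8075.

gcd(73625, 3325): 73625 = 22·3325 + 475; 3325 = 7·475 + 0 → 475
gcd(475, 8075): 8075 = 17·475 + 0 → 475

475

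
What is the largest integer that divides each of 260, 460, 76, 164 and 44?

260 = 2² · 5 · 13; 460 = 2² · 5 · 23; 76 = 2² · 19; 164 = 2² · 41; 44 = 2² · 11
gcd takes min exponent of each prime: 2² = 4

4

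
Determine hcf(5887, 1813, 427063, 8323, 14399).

5887 = 7 · 29²; 1813 = 7² · 37; 427063 = 7 · 13² · 19²; 8323 = 7 · 29 · 41; 14399 = 7 · 11² · 17
gcd takes min exponent of each prime: 7 = 7

7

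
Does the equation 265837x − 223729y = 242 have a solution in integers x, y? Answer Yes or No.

Yes

By Bézout, 265837x − 223729y = 242 has integer solutions iff gcd(265837, 223729) | 242.
Euclid: 265837 = 1·223729 + 42108; 223729 = 5·42108 + 13189; 42108 = 3·13189 + 2541; 13189 = 5·2541 + 484; 2541 = 5·484 + 121; 484 = 4·121 + 0. gcd = 121; 242 mod 121 = 0. Yes.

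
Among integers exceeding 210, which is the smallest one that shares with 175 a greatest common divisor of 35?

175 = 35·5. Any k with gcd(k, 175) = 35 is a multiple of 35, say 35s, with s coprime to 5.
Need s > 210/35, so s ≥ 7. First s ≥ 7 with gcd(s, 5) = 1 is s = 7. Thus k = 35·7 = 245.

245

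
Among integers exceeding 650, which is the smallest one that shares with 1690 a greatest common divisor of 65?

715

Multiples of 65 above 650: 65·11, 65·12, … . Need the cofactor coprime to 1690/65 = 26.
Checking s = 11, 12, … the first with gcd(s, 26) = 1 is s = 11, giving 715.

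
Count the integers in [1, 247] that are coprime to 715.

Prime factors of 715: 5, 11, 13. Count integers ≤ 247 divisible by none of them.
By inclusion–exclusion: 247 − ⌊247/5⌋ − ⌊247/11⌋ − ⌊247/13⌋ + ⌊247/55⌋ + ⌊247/65⌋ + ⌊247/143⌋ − ⌊247/715⌋ = 165.

165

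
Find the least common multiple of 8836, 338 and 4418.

1493284

lcm(8836, 338) = 8836·338/gcd = 2986568/2 = 1493284
lcm(1493284, 4418) = 1493284·4418/gcd = 6597328712/4418 = 1493284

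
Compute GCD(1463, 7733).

209

1463 = 7 · 11 · 19
7733 = 11 · 19 · 37
Common: 11 · 19 = 209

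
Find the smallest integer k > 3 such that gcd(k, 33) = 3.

Multiples of 3 above 3: 3·2, 3·3, … . Need the cofactor coprime to 33/3 = 11.
Checking s = 2, 3, … the first with gcd(s, 11) = 1 is s = 2, giving 6.

6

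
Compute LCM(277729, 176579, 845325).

38180794275

277729 = 17² · 31²; 176579 = 13 · 17² · 47; 845325 = 3² · 5² · 13 · 17²
lcm takes max exponent of each prime: 3² · 5² · 13 · 17² · 31² · 47 = 38180794275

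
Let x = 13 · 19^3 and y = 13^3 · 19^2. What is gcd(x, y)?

min exponent per shared prime: 13 · 19^2 = 4693

4693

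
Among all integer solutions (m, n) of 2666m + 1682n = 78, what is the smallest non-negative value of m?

Reduce mod 1682: 2666m ≡ 78 (mod 1682). With g = gcd(2666, 1682) = 2 dividing 78, divide through: 1333m ≡ 39 (mod 841).
Since gcd(1333, 841) = 1, m ≡ 39·(1333)⁻¹ ≡ 77 (mod 841). Smallest non-negative: 77.

77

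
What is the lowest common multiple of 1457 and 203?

gcd first: 1457 = 7·203 + 36; 203 = 5·36 + 23; 36 = 1·23 + 13; 23 = 1·13 + 10; 13 = 1·10 + 3; 10 = 3·3 + 1; 3 = 3·1 + 0 → gcd = 1
lcm = 1457·203/gcd = 295771/1 = 295771

295771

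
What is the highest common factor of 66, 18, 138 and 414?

gcd(66, 18): 66 = 3·18 + 12; 18 = 1·12 + 6; 12 = 2·6 + 0 → 6
gcd(6, 138): 138 = 23·6 + 0 → 6
gcd(6, 414): 414 = 69·6 + 0 → 6

6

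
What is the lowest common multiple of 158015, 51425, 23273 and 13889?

lcm(158015, 51425) = 158015·51425/gcd = 8125921375/935 = 8690825
lcm(8690825, 23273) = 8690825·23273/gcd = 202261570225/17 = 11897739425
lcm(11897739425, 13889) = 11897739425·13889/gcd = 165247702873825/17 = 9720453110225

9720453110225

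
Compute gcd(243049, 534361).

289

243049 = 17² · 29²
534361 = 17² · 43²
Common: 17² = 289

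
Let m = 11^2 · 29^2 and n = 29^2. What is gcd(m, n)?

min exponent per shared prime: 29^2 = 841

841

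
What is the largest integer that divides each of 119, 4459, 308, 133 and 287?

7

119 = 7 · 17; 4459 = 7³ · 13; 308 = 2² · 7 · 11; 133 = 7 · 19; 287 = 7 · 41
gcd takes min exponent of each prime: 7 = 7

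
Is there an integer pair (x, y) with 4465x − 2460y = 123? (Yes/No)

gcd(4465, 2460): 4465 = 1·2460 + 2005; 2460 = 1·2005 + 455; 2005 = 4·455 + 185; 455 = 2·185 + 85; 185 = 2·85 + 15; 85 = 5·15 + 10; 15 = 1·10 + 5; 10 = 2·5 + 0 → 5
5 does not divide 123, so a solution does not exist.

No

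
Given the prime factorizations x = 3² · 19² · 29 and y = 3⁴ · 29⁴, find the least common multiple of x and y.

20681603721

max exponent per prime: 3⁴ · 19² · 29⁴ = 20681603721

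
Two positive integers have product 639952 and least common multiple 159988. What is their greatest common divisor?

gcd·lcm = product, so gcd = 639952/159988 = 4.

4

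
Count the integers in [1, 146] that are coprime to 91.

91 = 7·13. Inclusion–exclusion on these primes:
146 − ⌊146/7⌋ − ⌊146/13⌋ + ⌊146/91⌋ = 116

116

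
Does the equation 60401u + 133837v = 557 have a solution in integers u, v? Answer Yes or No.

No

gcd(60401, 133837): 133837 = 2·60401 + 13035; 60401 = 4·13035 + 8261; 13035 = 1·8261 + 4774; 8261 = 1·4774 + 3487; 4774 = 1·3487 + 1287; 3487 = 2·1287 + 913; 1287 = 1·913 + 374; 913 = 2·374 + 165; 374 = 2·165 + 44; 165 = 3·44 + 33; 44 = 1·33 + 11; 33 = 3·11 + 0 → 11
11 does not divide 557, so a solution does not exist.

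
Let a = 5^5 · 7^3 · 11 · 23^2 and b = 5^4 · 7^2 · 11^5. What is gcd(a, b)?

min exponent per shared prime: 5^4 · 7^2 · 11 = 336875

336875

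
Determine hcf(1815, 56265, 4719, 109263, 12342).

1815 = 3 · 5 · 11²; 56265 = 3 · 5 · 11² · 31; 4719 = 3 · 11² · 13; 109263 = 3 · 7 · 11² · 43; 12342 = 2 · 3 · 11² · 17
gcd takes min exponent of each prime: 3 · 11² = 363

363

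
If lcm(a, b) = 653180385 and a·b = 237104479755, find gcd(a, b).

363

From gcd × lcm = ab: gcd = 237104479755 / 653180385 = 363.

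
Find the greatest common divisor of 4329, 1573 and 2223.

13

4329 = 3² · 13 · 37; 1573 = 11² · 13; 2223 = 3² · 13 · 19
gcd takes min exponent of each prime: 13 = 13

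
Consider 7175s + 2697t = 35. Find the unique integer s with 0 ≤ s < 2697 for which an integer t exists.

421

Reduce mod 2697: 7175s ≡ 35 (mod 2697). With g = gcd(7175, 2697) = 1 dividing 35, divide through: 7175s ≡ 35 (mod 2697).
Since gcd(7175, 2697) = 1, s ≡ 35·(7175)⁻¹ ≡ 421 (mod 2697). Smallest non-negative: 421.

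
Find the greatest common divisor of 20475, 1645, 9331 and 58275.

gcd(20475, 1645): 20475 = 12·1645 + 735; 1645 = 2·735 + 175; 735 = 4·175 + 35; 175 = 5·35 + 0 → 35
gcd(35, 9331): 9331 = 266·35 + 21; 35 = 1·21 + 14; 21 = 1·14 + 7; 14 = 2·7 + 0 → 7
gcd(7, 58275): 58275 = 8325·7 + 0 → 7

7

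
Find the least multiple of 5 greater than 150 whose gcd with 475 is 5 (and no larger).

155

Multiples of 5 above 150: 5·31, 5·32, … . Need the cofactor coprime to 475/5 = 95.
Checking s = 31, 32, … the first with gcd(s, 95) = 1 is s = 31, giving 155.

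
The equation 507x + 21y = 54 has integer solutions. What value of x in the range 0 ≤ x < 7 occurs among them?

4

gcd(507, 21) = 3 (Euclid: 507 = 24·21 + 3; 21 = 7·3 + 0), and 3 | 54.
Extended Euclid: 507·(1) + 21·(-24) = 3. Scale by 18: x₀ = 18.
General solution x = x₀ + 7t; reducing mod 7 gives x = 4 (and y = -94).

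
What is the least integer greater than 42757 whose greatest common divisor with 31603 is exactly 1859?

Multiples of 1859 above 42757: 1859·24, 1859·25, … . Need the cofactor coprime to 31603/1859 = 17.
Checking s = 24, 25, … the first with gcd(s, 17) = 1 is s = 24, giving 44616.

44616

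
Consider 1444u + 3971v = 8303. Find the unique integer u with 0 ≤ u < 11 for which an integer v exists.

Reduce mod 3971: 1444u ≡ 8303 (mod 3971). With g = gcd(1444, 3971) = 361 dividing 8303, divide through: 4u ≡ 23 (mod 11).
Since gcd(4, 11) = 1, u ≡ 23·(4)⁻¹ ≡ 3 (mod 11). Smallest non-negative: 3.

3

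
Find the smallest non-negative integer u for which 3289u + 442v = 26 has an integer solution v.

Euclid: 3289 = 7·442 + 195; 442 = 2·195 + 52; 195 = 3·52 + 39; 52 = 1·39 + 13; 39 = 3·13 + 0 → gcd = 13; 26 = 13·2.
Back-substitution yields 3289·(-9) + 442·(67) = 13, so one solution is u = -9·2 = -18, v = 67·2 = 134.
Solutions in u differ by 442/13 = 34; the one in [0, 34) is -18 mod 34 = 16.

16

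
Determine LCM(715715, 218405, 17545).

lcm(715715, 218405) = 715715·218405/gcd = 156315734575/605 = 258373115
lcm(258373115, 17545) = 258373115·17545/gcd = 4533156302675/605 = 7492820335

7492820335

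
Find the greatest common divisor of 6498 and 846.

18

6498 = 2 · 3² · 19²
846 = 2 · 3² · 47
Common: 2 · 3² = 18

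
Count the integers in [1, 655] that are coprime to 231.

231 = 3·7·11. Inclusion–exclusion on these primes:
655 − ⌊655/3⌋ − ⌊655/7⌋ − ⌊655/11⌋ + ⌊655/21⌋ + ⌊655/33⌋ + ⌊655/77⌋ − ⌊655/231⌋ = 341

341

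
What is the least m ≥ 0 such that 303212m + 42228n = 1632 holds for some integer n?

Reduce mod 42228: 303212m ≡ 1632 (mod 42228). With g = gcd(303212, 42228) = 68 dividing 1632, divide through: 4459m ≡ 24 (mod 621).
Since gcd(4459, 621) = 1, m ≡ 24·(4459)⁻¹ ≡ 222 (mod 621). Smallest non-negative: 222.

222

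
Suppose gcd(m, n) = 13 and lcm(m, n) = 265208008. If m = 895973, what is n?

Using mn = gcd(m,n)·lcm(m,n) = 13·265208008 = 3447704104, we get n = 3447704104/895973 = 3848.

3848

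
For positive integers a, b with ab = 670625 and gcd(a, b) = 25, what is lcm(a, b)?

Since gcd(a,b)·lcm(a,b) = ab, lcm = 670625/25 = 26825.

26825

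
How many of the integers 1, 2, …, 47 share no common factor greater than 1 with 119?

39

119 = 7·17. Inclusion–exclusion on these primes:
47 − ⌊47/7⌋ − ⌊47/17⌋ + ⌊47/119⌋ = 39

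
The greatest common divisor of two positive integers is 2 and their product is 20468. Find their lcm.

10234

gcd·lcm = product, so lcm = 20468/2 = 10234.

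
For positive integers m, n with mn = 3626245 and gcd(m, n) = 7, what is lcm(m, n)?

gcd·lcm = product, so lcm = 3626245/7 = 518035.

518035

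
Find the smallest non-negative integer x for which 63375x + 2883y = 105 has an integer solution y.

111

Euclid: 63375 = 21·2883 + 2832; 2883 = 1·2832 + 51; 2832 = 55·51 + 27; 51 = 1·27 + 24; 27 = 1·24 + 3; 24 = 8·3 + 0 → gcd = 3; 105 = 3·35.
Back-substitution yields 63375·(113) + 2883·(-2484) = 3, so one solution is x = 113·35 = 3955, y = -2484·35 = -86940.
Solutions in x differ by 2883/3 = 961; the one in [0, 961) is 3955 mod 961 = 111.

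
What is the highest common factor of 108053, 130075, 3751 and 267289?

gcd(108053, 130075): 130075 = 1·108053 + 22022; 108053 = 4·22022 + 19965; 22022 = 1·19965 + 2057; 19965 = 9·2057 + 1452; 2057 = 1·1452 + 605; 1452 = 2·605 + 242; 605 = 2·242 + 121; 242 = 2·121 + 0 → 121
gcd(121, 3751): 3751 = 31·121 + 0 → 121
gcd(121, 267289): 267289 = 2209·121 + 0 → 121

121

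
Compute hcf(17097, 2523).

17097 = 3 · 41 · 139
2523 = 3 · 29²
Common: 3 = 3

3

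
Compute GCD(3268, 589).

19

Euclid: 3268 = 5·589 + 323; 589 = 1·323 + 266; 323 = 1·266 + 57; 266 = 4·57 + 38; 57 = 1·38 + 19; 38 = 2·19 + 0. Last nonzero remainder: 19.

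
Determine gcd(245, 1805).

5

Euclid: 1805 = 7·245 + 90; 245 = 2·90 + 65; 90 = 1·65 + 25; 65 = 2·25 + 15; 25 = 1·15 + 10; 15 = 1·10 + 5; 10 = 2·5 + 0. Last nonzero remainder: 5.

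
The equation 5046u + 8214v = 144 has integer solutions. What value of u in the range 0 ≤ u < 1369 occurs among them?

560

Reduce mod 8214: 5046u ≡ 144 (mod 8214). With g = gcd(5046, 8214) = 6 dividing 144, divide through: 841u ≡ 24 (mod 1369).
Since gcd(841, 1369) = 1, u ≡ 24·(841)⁻¹ ≡ 560 (mod 1369). Smallest non-negative: 560.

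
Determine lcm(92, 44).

92 = 2² · 23; 44 = 2² · 11
max exponents: 2² · 11 · 23 = 1012

1012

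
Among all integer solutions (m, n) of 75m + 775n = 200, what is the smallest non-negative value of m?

13

gcd(75, 775) = 25 (Euclid: 775 = 10·75 + 25; 75 = 3·25 + 0), and 25 | 200.
Extended Euclid: 75·(-10) + 775·(1) = 25. Scale by 8: m₀ = -80.
General solution m = m₀ + 31t; reducing mod 31 gives m = 13 (and n = -1).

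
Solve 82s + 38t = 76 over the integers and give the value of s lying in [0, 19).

0

Euclid: 82 = 2·38 + 6; 38 = 6·6 + 2; 6 = 3·2 + 0 → gcd = 2; 76 = 2·38.
Back-substitution yields 82·(-6) + 38·(13) = 2, so one solution is s = -6·38 = -228, t = 13·38 = 494.
Solutions in s differ by 38/2 = 19; the one in [0, 19) is -228 mod 19 = 0.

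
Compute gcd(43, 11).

Euclid: 43 = 3·11 + 10; 11 = 1·10 + 1; 10 = 10·1 + 0. Last nonzero remainder: 1.

1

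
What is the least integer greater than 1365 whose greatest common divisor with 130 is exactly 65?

Multiples of 65 above 1365: 65·22, 65·23, … . Need the cofactor coprime to 130/65 = 2.
Checking s = 22, 23, … the first with gcd(s, 2) = 1 is s = 23, giving 1495.

1495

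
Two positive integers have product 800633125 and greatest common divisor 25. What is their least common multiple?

For any two positive integers, gcd × lcm equals their product. Hence lcm = 800633125 / 25 = 32025325.

32025325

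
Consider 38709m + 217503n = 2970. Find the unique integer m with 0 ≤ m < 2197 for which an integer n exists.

1343

gcd(38709, 217503) = 99 (Euclid: 217503 = 5·38709 + 23958; 38709 = 1·23958 + 14751; 23958 = 1·14751 + 9207; 14751 = 1·9207 + 5544; 9207 = 1·5544 + 3663; 5544 = 1·3663 + 1881; 3663 = 1·1881 + 1782; 1881 = 1·1782 + 99; 1782 = 18·99 + 0), and 99 | 2970.
Extended Euclid: 38709·(118) + 217503·(-21) = 99. Scale by 30: m₀ = 3540.
General solution m = m₀ + 2197t; reducing mod 2197 gives m = 1343 (and n = -239).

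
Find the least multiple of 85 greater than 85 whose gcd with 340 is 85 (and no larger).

255

Multiples of 85 above 85: 85·2, 85·3, … . Need the cofactor coprime to 340/85 = 4.
Checking s = 2, 3, … the first with gcd(s, 4) = 1 is s = 3, giving 255.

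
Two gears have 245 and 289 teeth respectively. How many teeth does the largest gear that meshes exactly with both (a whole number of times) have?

245 = 5 · 7²
289 = 17²
Common: 1 = 1

1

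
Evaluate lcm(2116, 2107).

gcd first: 2116 = 1·2107 + 9; 2107 = 234·9 + 1; 9 = 9·1 + 0 → gcd = 1
lcm = 2116·2107/gcd = 4458412/1 = 4458412

4458412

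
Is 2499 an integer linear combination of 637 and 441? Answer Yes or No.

By Bézout, 637m − 441n = 2499 has integer solutions iff gcd(637, 441) | 2499.
Euclid: 637 = 1·441 + 196; 441 = 2·196 + 49; 196 = 4·49 + 0. gcd = 49; 2499 mod 49 = 0. Yes.

Yes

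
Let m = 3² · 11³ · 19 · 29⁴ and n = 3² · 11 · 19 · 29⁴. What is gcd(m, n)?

1330395561

min exponent per shared prime: 3² · 11 · 19 · 29⁴ = 1330395561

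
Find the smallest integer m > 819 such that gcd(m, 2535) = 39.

2535 = 39·65. Any m with gcd(m, 2535) = 39 is a multiple of 39, say 39s, with s coprime to 65.
Need s > 819/39, so s ≥ 22. First s ≥ 22 with gcd(s, 65) = 1 is s = 22. Thus m = 39·22 = 858.

858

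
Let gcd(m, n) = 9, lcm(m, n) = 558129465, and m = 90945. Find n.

m·n = gcd·lcm = 9·558129465 = 5023165185, so n = 5023165185/90945 = 55233.

55233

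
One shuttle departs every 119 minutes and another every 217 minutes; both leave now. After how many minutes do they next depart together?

gcd first: 217 = 1·119 + 98; 119 = 1·98 + 21; 98 = 4·21 + 14; 21 = 1·14 + 7; 14 = 2·7 + 0 → gcd = 7
lcm = 119·217/gcd = 25823/7 = 3689

3689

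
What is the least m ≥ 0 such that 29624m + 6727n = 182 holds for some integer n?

114

Reduce mod 6727: 29624m ≡ 182 (mod 6727). With g = gcd(29624, 6727) = 7 dividing 182, divide through: 4232m ≡ 26 (mod 961).
Since gcd(4232, 961) = 1, m ≡ 26·(4232)⁻¹ ≡ 114 (mod 961). Smallest non-negative: 114.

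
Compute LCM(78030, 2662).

gcd first: 78030 = 29·2662 + 832; 2662 = 3·832 + 166; 832 = 5·166 + 2; 166 = 83·2 + 0 → gcd = 2
lcm = 78030·2662/gcd = 207715860/2 = 103857930

103857930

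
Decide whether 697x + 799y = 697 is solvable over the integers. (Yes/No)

gcd(697, 799): 799 = 1·697 + 102; 697 = 6·102 + 85; 102 = 1·85 + 17; 85 = 5·17 + 0 → 17
17 divides 697, so a solution exists.

Yes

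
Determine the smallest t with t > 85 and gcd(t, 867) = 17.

gcd(t, 867) = 17 forces 17 | t; write t = 17s. Then gcd(17s, 17·51) = 17·gcd(s, 51), so need gcd(s, 51) = 1.
17s > 85 gives s ≥ 6. The least s ≥ 6 coprime to 51 is 7, so t = 17·7 = 119.

119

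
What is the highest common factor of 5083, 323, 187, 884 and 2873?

gcd(5083, 323): 5083 = 15·323 + 238; 323 = 1·238 + 85; 238 = 2·85 + 68; 85 = 1·68 + 17; 68 = 4·17 + 0 → 17
gcd(17, 187): 187 = 11·17 + 0 → 17
gcd(17, 884): 884 = 52·17 + 0 → 17
gcd(17, 2873): 2873 = 169·17 + 0 → 17

17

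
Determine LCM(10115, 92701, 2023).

lcm(10115, 92701) = 10115·92701/gcd = 937670615/119 = 7879585
lcm(7879585, 2023) = 7879585·2023/gcd = 15940400455/2023 = 7879585

7879585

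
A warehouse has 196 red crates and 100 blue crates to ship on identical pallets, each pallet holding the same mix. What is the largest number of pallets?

4

Euclid: 196 = 1·100 + 96; 100 = 1·96 + 4; 96 = 24·4 + 0. Last nonzero remainder: 4.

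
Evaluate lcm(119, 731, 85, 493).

119 = 7 · 17; 731 = 17 · 43; 85 = 5 · 17; 493 = 17 · 29
lcm takes max exponent of each prime: 5 · 7 · 17 · 29 · 43 = 741965

741965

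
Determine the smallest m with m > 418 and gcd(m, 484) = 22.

462

Multiples of 22 above 418: 22·20, 22·21, … . Need the cofactor coprime to 484/22 = 22.
Checking s = 20, 21, … the first with gcd(s, 22) = 1 is s = 21, giving 462.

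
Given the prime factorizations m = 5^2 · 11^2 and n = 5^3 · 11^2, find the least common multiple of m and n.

max exponent per prime: 5^3 · 11^2 = 15125

15125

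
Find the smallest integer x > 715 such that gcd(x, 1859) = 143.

Multiples of 143 above 715: 143·6, 143·7, … . Need the cofactor coprime to 1859/143 = 13.
Checking s = 6, 7, … the first with gcd(s, 13) = 1 is s = 6, giving 858.

858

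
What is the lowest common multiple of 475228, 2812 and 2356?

14732068

475228 = 2² · 13² · 19 · 37; 2812 = 2² · 19 · 37; 2356 = 2² · 19 · 31
lcm takes max exponent of each prime: 2² · 13² · 19 · 31 · 37 = 14732068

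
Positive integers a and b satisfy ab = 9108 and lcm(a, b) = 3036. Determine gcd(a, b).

gcd·lcm = product, so gcd = 9108/3036 = 3.

3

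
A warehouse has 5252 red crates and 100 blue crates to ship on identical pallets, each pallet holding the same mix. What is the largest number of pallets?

5252 = 2² · 13 · 101
100 = 2² · 5²
Common: 2² = 4

4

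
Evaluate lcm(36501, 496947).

gcd first: 496947 = 13·36501 + 22434; 36501 = 1·22434 + 14067; 22434 = 1·14067 + 8367; 14067 = 1·8367 + 5700; 8367 = 1·5700 + 2667; 5700 = 2·2667 + 366; 2667 = 7·366 + 105; 366 = 3·105 + 51; 105 = 2·51 + 3; 51 = 17·3 + 0 → gcd = 3
lcm = 36501·496947/gcd = 18139062447/3 = 6046354149

6046354149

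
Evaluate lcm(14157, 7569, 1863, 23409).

lcm(14157, 7569) = 14157·7569/gcd = 107154333/9 = 11906037
lcm(11906037, 1863) = 11906037·1863/gcd = 22180946931/9 = 2464549659
lcm(2464549659, 23409) = 2464549659·23409/gcd = 57692642967531/81 = 712254851451

712254851451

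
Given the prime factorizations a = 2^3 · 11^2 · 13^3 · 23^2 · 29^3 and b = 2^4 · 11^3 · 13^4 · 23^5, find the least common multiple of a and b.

95478287555085632912

max exponent per prime: 2^4 · 11^3 · 13^4 · 23^5 · 29^3 = 95478287555085632912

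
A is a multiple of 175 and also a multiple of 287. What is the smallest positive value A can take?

7175

gcd first: 287 = 1·175 + 112; 175 = 1·112 + 63; 112 = 1·63 + 49; 63 = 1·49 + 14; 49 = 3·14 + 7; 14 = 2·7 + 0 → gcd = 7
lcm = 175·287/gcd = 50225/7 = 7175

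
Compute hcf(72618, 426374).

72618 = 2 · 3 · 7² · 13 · 19
426374 = 2 · 13 · 23² · 31
Common: 2 · 13 = 26

26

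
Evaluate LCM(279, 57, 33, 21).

279 = 3² · 31; 57 = 3 · 19; 33 = 3 · 11; 21 = 3 · 7
lcm takes max exponent of each prime: 3² · 7 · 11 · 19 · 31 = 408177

408177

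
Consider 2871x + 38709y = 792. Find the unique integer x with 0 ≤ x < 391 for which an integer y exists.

gcd(2871, 38709) = 99 (Euclid: 38709 = 13·2871 + 1386; 2871 = 2·1386 + 99; 1386 = 14·99 + 0), and 99 | 792.
Extended Euclid: 2871·(27) + 38709·(-2) = 99. Scale by 8: x₀ = 216.
General solution x = x₀ + 391t; reducing mod 391 gives x = 216 (and y = -16).

216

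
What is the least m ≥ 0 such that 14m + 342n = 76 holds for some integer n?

Euclid: 342 = 24·14 + 6; 14 = 2·6 + 2; 6 = 3·2 + 0 → gcd = 2; 76 = 2·38.
Back-substitution yields 14·(49) + 342·(-2) = 2, so one solution is m = 49·38 = 1862, n = -2·38 = -76.
Solutions in m differ by 342/2 = 171; the one in [0, 171) is 1862 mod 171 = 152.

152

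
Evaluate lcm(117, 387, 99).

55341

117 = 3² · 13; 387 = 3² · 43; 99 = 3² · 11
lcm takes max exponent of each prime: 3² · 11 · 13 · 43 = 55341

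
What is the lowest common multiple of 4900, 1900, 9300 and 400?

4900 = 2² · 5² · 7²; 1900 = 2² · 5² · 19; 9300 = 2² · 3 · 5² · 31; 400 = 2⁴ · 5²
lcm takes max exponent of each prime: 2⁴ · 3 · 5² · 7² · 19 · 31 = 34633200

34633200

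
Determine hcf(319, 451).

319 = 11 · 29
451 = 11 · 41
Common: 11 = 11

11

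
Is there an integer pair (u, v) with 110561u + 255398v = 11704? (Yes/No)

gcd(110561, 255398): 255398 = 2·110561 + 34276; 110561 = 3·34276 + 7733; 34276 = 4·7733 + 3344; 7733 = 2·3344 + 1045; 3344 = 3·1045 + 209; 1045 = 5·209 + 0 → 209
209 divides 11704, so a solution exists.

Yes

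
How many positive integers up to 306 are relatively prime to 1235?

1235 = 5·13·19. Inclusion–exclusion on these primes:
306 − ⌊306/5⌋ − ⌊306/13⌋ − ⌊306/19⌋ + ⌊306/65⌋ + ⌊306/95⌋ + ⌊306/247⌋ − ⌊306/1235⌋ = 214

214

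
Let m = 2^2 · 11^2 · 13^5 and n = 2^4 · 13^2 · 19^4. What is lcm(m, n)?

93677764502608

max exponent per prime: 2^4 · 11^2 · 13^5 · 19^4 = 93677764502608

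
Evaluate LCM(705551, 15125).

705551 = 7³ · 11² · 17; 15125 = 5³ · 11²
max exponents: 5³ · 7³ · 11² · 17 = 88193875

88193875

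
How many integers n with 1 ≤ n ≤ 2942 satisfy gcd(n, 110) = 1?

110 = 2·5·11. Inclusion–exclusion on these primes:
2942 − ⌊2942/2⌋ − ⌊2942/5⌋ − ⌊2942/11⌋ + ⌊2942/10⌋ + ⌊2942/22⌋ + ⌊2942/55⌋ − ⌊2942/110⌋ = 1070

1070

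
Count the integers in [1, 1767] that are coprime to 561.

1008

561 = 3·11·17. Inclusion–exclusion on these primes:
1767 − ⌊1767/3⌋ − ⌊1767/11⌋ − ⌊1767/17⌋ + ⌊1767/33⌋ + ⌊1767/51⌋ + ⌊1767/187⌋ − ⌊1767/561⌋ = 1008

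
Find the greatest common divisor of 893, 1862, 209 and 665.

19

893 = 19 · 47; 1862 = 2 · 7² · 19; 209 = 11 · 19; 665 = 5 · 7 · 19
gcd takes min exponent of each prime: 19 = 19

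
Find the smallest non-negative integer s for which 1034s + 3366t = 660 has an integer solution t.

69

Euclid: 3366 = 3·1034 + 264; 1034 = 3·264 + 242; 264 = 1·242 + 22; 242 = 11·22 + 0 → gcd = 22; 660 = 22·30.
Back-substitution yields 1034·(-13) + 3366·(4) = 22, so one solution is s = -13·30 = -390, t = 4·30 = 120.
Solutions in s differ by 3366/22 = 153; the one in [0, 153) is -390 mod 153 = 69.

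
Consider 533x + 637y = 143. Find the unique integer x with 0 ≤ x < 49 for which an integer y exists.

Reduce mod 637: 533x ≡ 143 (mod 637). With g = gcd(533, 637) = 13 dividing 143, divide through: 41x ≡ 11 (mod 49).
Since gcd(41, 49) = 1, x ≡ 11·(41)⁻¹ ≡ 17 (mod 49). Smallest non-negative: 17.

17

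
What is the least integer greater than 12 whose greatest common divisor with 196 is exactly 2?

196 = 2·98. Any m with gcd(m, 196) = 2 is a multiple of 2, say 2s, with s coprime to 98.
Need s > 12/2, so s ≥ 7. First s ≥ 7 with gcd(s, 98) = 1 is s = 9. Thus m = 2·9 = 18.

18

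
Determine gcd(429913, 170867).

429913 = 11³ · 17 · 19
170867 = 17 · 19 · 23²
Common: 17 · 19 = 323

323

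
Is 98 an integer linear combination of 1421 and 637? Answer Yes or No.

By Bézout, 1421m − 637n = 98 has integer solutions iff gcd(1421, 637) | 98.
Euclid: 1421 = 2·637 + 147; 637 = 4·147 + 49; 147 = 3·49 + 0. gcd = 49; 98 mod 49 = 0. Yes.

Yes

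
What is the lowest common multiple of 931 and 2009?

gcd first: 2009 = 2·931 + 147; 931 = 6·147 + 49; 147 = 3·49 + 0 → gcd = 49
lcm = 931·2009/gcd = 1870379/49 = 38171

38171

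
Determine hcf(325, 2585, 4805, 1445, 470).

5

gcd(325, 2585): 2585 = 7·325 + 310; 325 = 1·310 + 15; 310 = 20·15 + 10; 15 = 1·10 + 5; 10 = 2·5 + 0 → 5
gcd(5, 4805): 4805 = 961·5 + 0 → 5
gcd(5, 1445): 1445 = 289·5 + 0 → 5
gcd(5, 470): 470 = 94·5 + 0 → 5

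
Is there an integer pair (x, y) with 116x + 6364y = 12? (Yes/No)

gcd(116, 6364): 6364 = 54·116 + 100; 116 = 1·100 + 16; 100 = 6·16 + 4; 16 = 4·4 + 0 → 4
4 divides 12, so a solution exists.

Yes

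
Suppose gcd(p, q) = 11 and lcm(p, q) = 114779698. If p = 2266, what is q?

557183

Using pq = gcd(p,q)·lcm(p,q) = 11·114779698 = 1262576678, we get q = 1262576678/2266 = 557183.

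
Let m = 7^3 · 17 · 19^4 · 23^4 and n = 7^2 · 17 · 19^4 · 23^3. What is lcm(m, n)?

max exponent per prime: 7^3 · 17 · 19^4 · 23^4 = 212651665901591

212651665901591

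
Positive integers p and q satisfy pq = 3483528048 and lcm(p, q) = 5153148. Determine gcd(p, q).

676

gcd·lcm = product, so gcd = 3483528048/5153148 = 676.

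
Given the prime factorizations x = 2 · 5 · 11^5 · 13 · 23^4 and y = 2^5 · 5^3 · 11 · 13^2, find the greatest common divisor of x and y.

min exponent per shared prime: 2 · 5 · 11 · 13 = 1430

1430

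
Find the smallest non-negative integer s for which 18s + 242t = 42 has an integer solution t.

83

gcd(18, 242) = 2 (Euclid: 242 = 13·18 + 8; 18 = 2·8 + 2; 8 = 4·2 + 0), and 2 | 42.
Extended Euclid: 18·(27) + 242·(-2) = 2. Scale by 21: s₀ = 567.
General solution s = s₀ + 121k; reducing mod 121 gives s = 83 (and t = -6).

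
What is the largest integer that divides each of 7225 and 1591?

1

Euclid: 7225 = 4·1591 + 861; 1591 = 1·861 + 730; 861 = 1·730 + 131; 730 = 5·131 + 75; 131 = 1·75 + 56; 75 = 1·56 + 19; 56 = 2·19 + 18; 19 = 1·18 + 1; 18 = 18·1 + 0. Last nonzero remainder: 1.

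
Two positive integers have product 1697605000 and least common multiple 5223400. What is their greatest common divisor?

gcd·lcm = product, so gcd = 1697605000/5223400 = 325.

325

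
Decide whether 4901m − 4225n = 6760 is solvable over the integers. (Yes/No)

By Bézout, 4901m − 4225n = 6760 has integer solutions iff gcd(4901, 4225) | 6760.
Euclid: 4901 = 1·4225 + 676; 4225 = 6·676 + 169; 676 = 4·169 + 0. gcd = 169; 6760 mod 169 = 0. Yes.

Yes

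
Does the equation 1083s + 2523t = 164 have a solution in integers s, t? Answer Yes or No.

By Bézout, 1083s + 2523t = 164 has integer solutions iff gcd(1083, 2523) | 164.
Euclid: 2523 = 2·1083 + 357; 1083 = 3·357 + 12; 357 = 29·12 + 9; 12 = 1·9 + 3; 9 = 3·3 + 0. gcd = 3; 164 mod 3 = 2. No.

No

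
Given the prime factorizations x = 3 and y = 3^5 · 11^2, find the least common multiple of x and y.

29403

max exponent per prime: 3^5 · 11^2 = 29403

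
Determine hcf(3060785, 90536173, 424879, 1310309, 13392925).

gcd(3060785, 90536173): 90536173 = 29·3060785 + 1773408; 3060785 = 1·1773408 + 1287377; 1773408 = 1·1287377 + 486031; 1287377 = 2·486031 + 315315; 486031 = 1·315315 + 170716; 315315 = 1·170716 + 144599; 170716 = 1·144599 + 26117; 144599 = 5·26117 + 14014; 26117 = 1·14014 + 12103; 14014 = 1·12103 + 1911; 12103 = 6·1911 + 637; 1911 = 3·637 + 0 → 637
gcd(637, 424879): 424879 = 667·637 + 0 → 637
gcd(637, 1310309): 1310309 = 2057·637 + 0 → 637
gcd(637, 13392925): 13392925 = 21025·637 + 0 → 637

637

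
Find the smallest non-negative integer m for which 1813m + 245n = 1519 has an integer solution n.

gcd(1813, 245) = 49 (Euclid: 1813 = 7·245 + 98; 245 = 2·98 + 49; 98 = 2·49 + 0), and 49 | 1519.
Extended Euclid: 1813·(-2) + 245·(15) = 49. Scale by 31: m₀ = -62.
General solution m = m₀ + 5t; reducing mod 5 gives m = 3 (and n = -16).

3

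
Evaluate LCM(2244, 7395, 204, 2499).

lcm(2244, 7395) = 2244·7395/gcd = 16594380/51 = 325380
lcm(325380, 204) = 325380·204/gcd = 66377520/204 = 325380
lcm(325380, 2499) = 325380·2499/gcd = 813124620/51 = 15943620

15943620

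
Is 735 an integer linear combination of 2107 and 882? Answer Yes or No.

gcd(2107, 882): 2107 = 2·882 + 343; 882 = 2·343 + 196; 343 = 1·196 + 147; 196 = 1·147 + 49; 147 = 3·49 + 0 → 49
49 divides 735, so a solution exists.

Yes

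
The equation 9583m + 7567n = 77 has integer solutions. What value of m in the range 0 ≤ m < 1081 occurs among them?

Reduce mod 7567: 9583m ≡ 77 (mod 7567). With g = gcd(9583, 7567) = 7 dividing 77, divide through: 1369m ≡ 11 (mod 1081).
Since gcd(1369, 1081) = 1, m ≡ 11·(1369)⁻¹ ≡ 229 (mod 1081). Smallest non-negative: 229.

229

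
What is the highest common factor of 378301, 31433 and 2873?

17

378301 = 7 · 11 · 17³; 31433 = 17 · 43²; 2873 = 13² · 17
gcd takes min exponent of each prime: 17 = 17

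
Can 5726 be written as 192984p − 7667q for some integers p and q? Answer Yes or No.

By Bézout, 192984p − 7667q = 5726 has integer solutions iff gcd(192984, 7667) | 5726.
Euclid: 192984 = 25·7667 + 1309; 7667 = 5·1309 + 1122; 1309 = 1·1122 + 187; 1122 = 6·187 + 0. gcd = 187; 5726 mod 187 = 116. No.

No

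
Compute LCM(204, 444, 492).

204 = 2² · 3 · 17; 444 = 2² · 3 · 37; 492 = 2² · 3 · 41
lcm takes max exponent of each prime: 2² · 3 · 17 · 37 · 41 = 309468

309468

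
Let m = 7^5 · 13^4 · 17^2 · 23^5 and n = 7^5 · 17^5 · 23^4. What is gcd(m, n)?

min exponent per shared prime: 7^5 · 17^2 · 23^4 = 1359250141543

1359250141543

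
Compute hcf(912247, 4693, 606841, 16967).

gcd(912247, 4693): 912247 = 194·4693 + 1805; 4693 = 2·1805 + 1083; 1805 = 1·1083 + 722; 1083 = 1·722 + 361; 722 = 2·361 + 0 → 361
gcd(361, 606841): 606841 = 1681·361 + 0 → 361
gcd(361, 16967): 16967 = 47·361 + 0 → 361

361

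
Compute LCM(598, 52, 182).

8372

lcm(598, 52) = 598·52/gcd = 31096/26 = 1196
lcm(1196, 182) = 1196·182/gcd = 217672/26 = 8372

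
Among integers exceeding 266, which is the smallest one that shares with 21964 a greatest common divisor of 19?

285

21964 = 19·1156. Any x with gcd(x, 21964) = 19 is a multiple of 19, say 19s, with s coprime to 1156.
Need s > 266/19, so s ≥ 15. First s ≥ 15 with gcd(s, 1156) = 1 is s = 15. Thus x = 19·15 = 285.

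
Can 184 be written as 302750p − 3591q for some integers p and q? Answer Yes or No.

gcd(302750, 3591): 302750 = 84·3591 + 1106; 3591 = 3·1106 + 273; 1106 = 4·273 + 14; 273 = 19·14 + 7; 14 = 2·7 + 0 → 7
7 does not divide 184, so a solution does not exist.

No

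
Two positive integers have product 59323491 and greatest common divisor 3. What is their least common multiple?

19774497

gcd·lcm = product, so lcm = 59323491/3 = 19774497.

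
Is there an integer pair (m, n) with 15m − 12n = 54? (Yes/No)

Yes

gcd(15, 12): 15 = 1·12 + 3; 12 = 4·3 + 0 → 3
3 divides 54, so a solution exists.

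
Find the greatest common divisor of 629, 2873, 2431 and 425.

17

gcd(629, 2873): 2873 = 4·629 + 357; 629 = 1·357 + 272; 357 = 1·272 + 85; 272 = 3·85 + 17; 85 = 5·17 + 0 → 17
gcd(17, 2431): 2431 = 143·17 + 0 → 17
gcd(17, 425): 425 = 25·17 + 0 → 17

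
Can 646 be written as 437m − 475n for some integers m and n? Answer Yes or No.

Yes

By Bézout, 437m − 475n = 646 has integer solutions iff gcd(437, 475) | 646.
Euclid: 475 = 1·437 + 38; 437 = 11·38 + 19; 38 = 2·19 + 0. gcd = 19; 646 mod 19 = 0. Yes.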